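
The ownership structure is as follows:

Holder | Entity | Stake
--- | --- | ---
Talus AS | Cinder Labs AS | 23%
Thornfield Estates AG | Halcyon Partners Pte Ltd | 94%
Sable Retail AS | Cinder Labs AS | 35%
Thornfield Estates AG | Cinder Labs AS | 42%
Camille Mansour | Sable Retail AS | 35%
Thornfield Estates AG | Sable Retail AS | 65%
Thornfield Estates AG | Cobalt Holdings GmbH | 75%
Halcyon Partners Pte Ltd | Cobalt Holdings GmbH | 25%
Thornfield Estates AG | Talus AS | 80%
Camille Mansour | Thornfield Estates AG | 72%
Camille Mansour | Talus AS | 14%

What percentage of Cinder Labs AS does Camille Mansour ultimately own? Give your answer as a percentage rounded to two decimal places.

75.34%

Camille reaches Cinder along 5 paths.
Via Thornfield → Talus: 72% × 80% × 23% = 13.248%.
Via Talus: 14% × 23% = 3.22%.
Via Sable: 35% × 35% = 12.25%.
Via Thornfield → Sable: 72% × 65% × 35% = 16.38%.
Via Thornfield: 72% × 42% = 30.24%.
Total: 13.248% + 3.22% + 12.25% + 16.38% + 30.24% = 75.338%.
Rounded: 75.34%.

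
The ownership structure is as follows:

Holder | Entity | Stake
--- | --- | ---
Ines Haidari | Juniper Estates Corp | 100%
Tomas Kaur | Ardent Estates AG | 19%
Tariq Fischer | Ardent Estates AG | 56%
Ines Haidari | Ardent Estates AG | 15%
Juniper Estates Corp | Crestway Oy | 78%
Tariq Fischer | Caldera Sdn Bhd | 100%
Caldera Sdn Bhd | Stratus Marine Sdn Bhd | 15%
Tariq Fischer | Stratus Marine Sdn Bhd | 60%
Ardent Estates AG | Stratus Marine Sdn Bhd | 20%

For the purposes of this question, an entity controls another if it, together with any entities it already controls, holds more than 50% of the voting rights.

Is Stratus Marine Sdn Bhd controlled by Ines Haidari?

Ines holds 100% of Juniper, so Ines controls Juniper.
Juniper holds 78% of Crestway, so Ines controls Crestway.
Neither Ines nor any entity Ines controls holds any voting interest in Stratus.
So Ines does not control Stratus.

No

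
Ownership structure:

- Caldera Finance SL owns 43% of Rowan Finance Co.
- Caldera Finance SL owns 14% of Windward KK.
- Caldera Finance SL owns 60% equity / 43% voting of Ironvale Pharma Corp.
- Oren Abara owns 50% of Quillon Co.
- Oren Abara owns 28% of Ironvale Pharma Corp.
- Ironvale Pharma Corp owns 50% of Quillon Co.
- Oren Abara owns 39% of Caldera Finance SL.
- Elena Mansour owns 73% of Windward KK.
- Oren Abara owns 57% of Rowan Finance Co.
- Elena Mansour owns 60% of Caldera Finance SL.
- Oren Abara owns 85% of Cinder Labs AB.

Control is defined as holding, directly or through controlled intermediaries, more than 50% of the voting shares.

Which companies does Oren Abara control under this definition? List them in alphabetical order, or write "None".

Oren holds 85% of Cinder, so Oren controls Cinder.
Oren holds 57% of Rowan, so Oren controls Rowan.
No other company's threshold is met.

Cinder Labs AB, Rowan Finance Co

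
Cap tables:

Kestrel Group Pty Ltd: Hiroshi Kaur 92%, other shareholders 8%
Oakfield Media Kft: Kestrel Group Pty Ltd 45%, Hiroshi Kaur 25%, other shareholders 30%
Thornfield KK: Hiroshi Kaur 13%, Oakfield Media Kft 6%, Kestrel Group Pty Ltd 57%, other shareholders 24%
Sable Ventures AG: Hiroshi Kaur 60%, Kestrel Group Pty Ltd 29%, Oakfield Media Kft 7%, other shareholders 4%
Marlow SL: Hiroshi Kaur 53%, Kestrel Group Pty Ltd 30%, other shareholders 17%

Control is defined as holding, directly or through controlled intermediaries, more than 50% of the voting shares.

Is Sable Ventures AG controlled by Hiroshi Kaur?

Hiroshi holds 92% of Kestrel, so Hiroshi controls Kestrel.
Kestrel and Hiroshi together hold 45% + 25% = 70% of Oakfield, so Hiroshi controls Oakfield.
Hiroshi and Kestrel and Oakfield together hold 60% + 29% + 7% = 96% of Sable, so Hiroshi controls Sable.

Yes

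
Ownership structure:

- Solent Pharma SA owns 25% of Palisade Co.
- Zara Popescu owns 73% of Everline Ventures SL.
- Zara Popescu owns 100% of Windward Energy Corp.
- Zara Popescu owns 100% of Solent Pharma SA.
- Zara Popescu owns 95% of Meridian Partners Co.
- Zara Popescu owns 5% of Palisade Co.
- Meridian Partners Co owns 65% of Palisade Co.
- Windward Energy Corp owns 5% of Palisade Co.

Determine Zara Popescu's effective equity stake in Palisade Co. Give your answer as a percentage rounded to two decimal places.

Zara reaches Palisade along 4 paths.
Via Meridian: 95% × 65% = 61.75%.
Via Solent: 100% × 25% = 25%.
Direct stake: 5% = 5%.
Via Windward: 100% × 5% = 5%.
Total: 61.75% + 25% + 5% + 5% = 96.75%.

96.75%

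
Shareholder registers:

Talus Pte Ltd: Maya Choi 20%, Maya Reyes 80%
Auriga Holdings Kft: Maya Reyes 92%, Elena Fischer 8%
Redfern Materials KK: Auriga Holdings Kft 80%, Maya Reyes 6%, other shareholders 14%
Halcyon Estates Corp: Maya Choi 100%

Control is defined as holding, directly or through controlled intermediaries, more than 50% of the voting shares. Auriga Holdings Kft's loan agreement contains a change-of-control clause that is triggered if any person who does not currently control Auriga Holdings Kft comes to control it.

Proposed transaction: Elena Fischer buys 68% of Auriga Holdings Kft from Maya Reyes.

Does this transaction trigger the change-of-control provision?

Yes

The purchase adds only to Elena's holdings (Maya Reyes's stake shrinks), so Elena is the only person who could newly come to control Auriga.
Elena's largest direct stake is 8% in Auriga, which does not meet the threshold, so Elena controls no company.
In Auriga, Elena's side holds only 8%, not > 50%.
So before the transaction, Elena does not control Auriga.
After the purchase, Elena's direct stake in Auriga rises to 8% + 68% = 76%, and Maya Reyes's stake falls to 24%.
Elena holds 76% of Auriga, so Elena controls Auriga.
Elena did not control Auriga before and does after, so the clause is triggered.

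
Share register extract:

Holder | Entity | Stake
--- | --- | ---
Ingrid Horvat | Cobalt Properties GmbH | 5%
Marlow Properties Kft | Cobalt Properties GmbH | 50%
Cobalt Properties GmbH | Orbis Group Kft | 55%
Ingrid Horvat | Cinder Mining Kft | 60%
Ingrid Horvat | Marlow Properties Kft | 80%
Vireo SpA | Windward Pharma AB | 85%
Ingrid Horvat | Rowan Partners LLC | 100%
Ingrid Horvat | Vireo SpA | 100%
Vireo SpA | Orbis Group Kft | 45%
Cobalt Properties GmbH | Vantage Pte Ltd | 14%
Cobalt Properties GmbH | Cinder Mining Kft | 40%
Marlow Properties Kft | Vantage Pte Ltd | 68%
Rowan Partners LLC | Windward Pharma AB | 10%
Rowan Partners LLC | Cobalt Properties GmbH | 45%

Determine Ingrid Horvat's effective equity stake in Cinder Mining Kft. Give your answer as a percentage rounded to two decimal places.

96.00%

Ingrid reaches Cinder along 4 paths.
Via Rowan → Cobalt: 100% × 45% × 40% = 18%.
Via Marlow → Cobalt: 80% × 50% × 40% = 16%.
Via Cobalt: 5% × 40% = 2%.
Direct stake: 60% = 60%.
Total: 18% + 16% + 2% + 60% = 96%.
Rounded: 96.00%.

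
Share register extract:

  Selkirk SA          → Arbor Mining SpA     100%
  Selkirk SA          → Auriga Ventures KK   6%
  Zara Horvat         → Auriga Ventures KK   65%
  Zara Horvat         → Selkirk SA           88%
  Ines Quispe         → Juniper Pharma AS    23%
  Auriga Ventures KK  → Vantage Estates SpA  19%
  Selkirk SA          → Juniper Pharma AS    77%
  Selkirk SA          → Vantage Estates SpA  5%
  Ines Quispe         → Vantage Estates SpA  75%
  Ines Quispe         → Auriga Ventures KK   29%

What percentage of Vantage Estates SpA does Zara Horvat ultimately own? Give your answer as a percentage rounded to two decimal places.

17.75%

Zara reaches Vantage along 3 paths.
Via Selkirk → Auriga: 88% × 6% × 19% = 1.0032%.
Via Auriga: 65% × 19% = 12.35%.
Via Selkirk: 88% × 5% = 4.4%.
Total: 1.0032% + 12.35% + 4.4% = 17.7532%.
Rounded: 17.75%.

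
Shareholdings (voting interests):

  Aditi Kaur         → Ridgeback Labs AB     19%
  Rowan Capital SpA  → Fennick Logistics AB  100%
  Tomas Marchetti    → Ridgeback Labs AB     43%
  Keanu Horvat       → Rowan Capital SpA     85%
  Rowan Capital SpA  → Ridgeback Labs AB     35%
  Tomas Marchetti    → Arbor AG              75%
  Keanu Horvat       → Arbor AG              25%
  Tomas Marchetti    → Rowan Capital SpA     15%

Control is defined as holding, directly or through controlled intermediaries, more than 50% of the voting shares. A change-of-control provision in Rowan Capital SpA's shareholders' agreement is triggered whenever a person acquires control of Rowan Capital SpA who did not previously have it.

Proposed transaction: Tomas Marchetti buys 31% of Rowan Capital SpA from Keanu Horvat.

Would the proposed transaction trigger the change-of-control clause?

No

The purchase adds only to Tomas's holdings (Keanu's stake shrinks), so Tomas is the only person who could newly come to control Rowan.
Tomas holds 75% of Arbor, so Tomas controls Arbor.
In Rowan, Tomas's side holds only 15%, not > 50%.
So before the transaction, Tomas does not control Rowan.
After the purchase, Tomas's direct stake in Rowan rises to 15% + 31% = 46%, and Keanu's stake falls to 54%.
After the transaction, Tomas's side holds 46% of Rowan, not > 50%, so Tomas still does not control Rowan.
No new person acquires control, so the clause is not triggered.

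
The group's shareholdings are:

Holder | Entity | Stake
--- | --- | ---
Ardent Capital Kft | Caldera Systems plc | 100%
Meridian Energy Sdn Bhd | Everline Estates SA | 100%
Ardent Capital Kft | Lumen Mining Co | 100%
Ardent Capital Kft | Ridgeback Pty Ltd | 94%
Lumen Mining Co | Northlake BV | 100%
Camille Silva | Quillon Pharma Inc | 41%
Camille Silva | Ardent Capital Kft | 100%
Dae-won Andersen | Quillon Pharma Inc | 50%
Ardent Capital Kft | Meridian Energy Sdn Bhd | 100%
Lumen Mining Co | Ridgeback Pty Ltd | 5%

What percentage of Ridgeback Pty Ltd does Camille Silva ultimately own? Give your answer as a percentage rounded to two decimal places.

99.00%

Camille reaches Ridgeback along 2 paths.
Via Ardent: 100% × 94% = 94%.
Via Ardent → Lumen: 100% × 100% × 5% = 5%.
Total: 94% + 5% = 99%.
Rounded: 99.00%.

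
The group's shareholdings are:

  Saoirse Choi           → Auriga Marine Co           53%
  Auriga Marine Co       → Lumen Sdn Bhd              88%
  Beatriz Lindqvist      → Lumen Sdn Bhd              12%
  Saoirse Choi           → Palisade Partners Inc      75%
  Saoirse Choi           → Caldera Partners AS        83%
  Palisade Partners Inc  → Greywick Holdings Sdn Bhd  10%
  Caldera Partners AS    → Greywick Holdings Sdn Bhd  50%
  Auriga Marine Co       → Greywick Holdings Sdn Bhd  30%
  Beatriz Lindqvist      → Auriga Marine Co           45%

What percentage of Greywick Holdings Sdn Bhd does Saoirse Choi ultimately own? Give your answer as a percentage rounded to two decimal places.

64.90%

Saoirse reaches Greywick along 3 paths.
Via Auriga: 53% × 30% = 15.9%.
Via Caldera: 83% × 50% = 41.5%.
Via Palisade: 75% × 10% = 7.5%.
Total: 15.9% + 41.5% + 7.5% = 64.9%.
Rounded: 64.90%.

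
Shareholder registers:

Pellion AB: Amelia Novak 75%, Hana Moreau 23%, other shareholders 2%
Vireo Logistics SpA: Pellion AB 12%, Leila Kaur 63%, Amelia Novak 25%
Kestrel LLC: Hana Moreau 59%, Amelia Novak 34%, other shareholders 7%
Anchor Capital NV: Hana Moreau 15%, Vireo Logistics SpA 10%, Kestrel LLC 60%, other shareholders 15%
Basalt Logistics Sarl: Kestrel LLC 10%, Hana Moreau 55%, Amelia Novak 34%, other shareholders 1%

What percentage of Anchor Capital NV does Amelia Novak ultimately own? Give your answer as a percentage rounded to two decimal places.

Amelia reaches Anchor along 3 paths.
Via Pellion → Vireo: 75% × 12% × 10% = 0.9%.
Via Vireo: 25% × 10% = 2.5%.
Via Kestrel: 34% × 60% = 20.4%.
Total: 0.9% + 2.5% + 20.4% = 23.8%.
Rounded: 23.80%.

23.80%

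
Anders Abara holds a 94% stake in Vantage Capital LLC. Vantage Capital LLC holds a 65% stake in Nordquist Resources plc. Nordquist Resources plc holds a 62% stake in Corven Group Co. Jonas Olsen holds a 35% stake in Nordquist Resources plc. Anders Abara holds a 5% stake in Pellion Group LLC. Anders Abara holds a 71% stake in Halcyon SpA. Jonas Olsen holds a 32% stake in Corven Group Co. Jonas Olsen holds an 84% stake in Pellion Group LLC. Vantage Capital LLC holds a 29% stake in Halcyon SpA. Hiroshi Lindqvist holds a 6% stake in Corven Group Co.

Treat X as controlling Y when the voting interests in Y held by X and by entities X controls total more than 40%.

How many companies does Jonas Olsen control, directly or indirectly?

Jonas holds 84% of Pellion, so Jonas controls Pellion.
No other company's threshold is met.
Jonas controls 1 company.

1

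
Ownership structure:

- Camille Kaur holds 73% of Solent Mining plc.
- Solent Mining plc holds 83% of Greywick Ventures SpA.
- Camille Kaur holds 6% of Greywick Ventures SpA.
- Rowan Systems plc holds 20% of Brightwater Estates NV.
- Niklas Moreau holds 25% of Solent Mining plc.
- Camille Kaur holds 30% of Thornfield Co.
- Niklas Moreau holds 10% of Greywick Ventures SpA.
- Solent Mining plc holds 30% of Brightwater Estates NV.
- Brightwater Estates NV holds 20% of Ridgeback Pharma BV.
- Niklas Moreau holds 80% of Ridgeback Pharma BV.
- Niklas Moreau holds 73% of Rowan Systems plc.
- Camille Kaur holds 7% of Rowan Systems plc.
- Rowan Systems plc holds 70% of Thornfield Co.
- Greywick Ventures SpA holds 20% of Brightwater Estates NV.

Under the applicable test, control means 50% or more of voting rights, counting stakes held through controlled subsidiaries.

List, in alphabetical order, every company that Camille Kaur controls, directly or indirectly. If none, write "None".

Brightwater Estates NV, Greywick Ventures SpA, Solent Mining plc

Camille holds 73% of Solent, so Camille controls Solent.
Solent and Camille together hold 83% + 6% = 89% of Greywick, so Camille controls Greywick.
Greywick and Solent together hold 20% + 30% = 50% of Brightwater, so Camille controls Brightwater.
No other company's threshold is met.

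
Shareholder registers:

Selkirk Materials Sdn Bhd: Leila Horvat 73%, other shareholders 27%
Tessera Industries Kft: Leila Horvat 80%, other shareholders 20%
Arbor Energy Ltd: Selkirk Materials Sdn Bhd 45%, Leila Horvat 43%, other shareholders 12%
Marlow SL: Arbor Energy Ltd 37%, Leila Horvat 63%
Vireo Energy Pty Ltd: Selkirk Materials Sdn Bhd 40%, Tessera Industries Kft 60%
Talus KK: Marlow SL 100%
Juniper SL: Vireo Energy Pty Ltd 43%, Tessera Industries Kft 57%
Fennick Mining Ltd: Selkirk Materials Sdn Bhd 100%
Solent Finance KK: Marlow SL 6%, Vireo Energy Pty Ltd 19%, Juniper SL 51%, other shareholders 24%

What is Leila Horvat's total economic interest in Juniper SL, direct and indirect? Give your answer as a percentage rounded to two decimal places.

Leila reaches Juniper along 3 paths.
Via Selkirk → Vireo: 73% × 40% × 43% = 12.556%.
Via Tessera → Vireo: 80% × 60% × 43% = 20.64%.
Via Tessera: 80% × 57% = 45.6%.
Total: 12.556% + 20.64% + 45.6% = 78.796%.
Rounded: 78.80%.

78.80%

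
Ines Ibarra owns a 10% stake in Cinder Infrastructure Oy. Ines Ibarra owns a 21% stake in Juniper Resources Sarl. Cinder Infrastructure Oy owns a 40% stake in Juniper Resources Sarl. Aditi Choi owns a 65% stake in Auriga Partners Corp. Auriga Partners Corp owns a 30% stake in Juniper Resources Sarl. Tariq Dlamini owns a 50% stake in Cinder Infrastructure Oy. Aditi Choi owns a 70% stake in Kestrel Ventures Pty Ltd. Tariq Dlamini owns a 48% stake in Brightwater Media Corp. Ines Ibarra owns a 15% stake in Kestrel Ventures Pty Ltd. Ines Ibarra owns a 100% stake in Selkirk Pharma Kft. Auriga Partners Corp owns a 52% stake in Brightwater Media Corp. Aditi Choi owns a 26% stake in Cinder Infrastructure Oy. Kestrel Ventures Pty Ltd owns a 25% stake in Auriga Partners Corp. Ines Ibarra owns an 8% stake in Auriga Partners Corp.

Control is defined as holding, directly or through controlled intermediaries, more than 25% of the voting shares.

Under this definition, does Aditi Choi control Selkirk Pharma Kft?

No

Aditi holds 70% of Kestrel, so Aditi controls Kestrel.
Aditi holds 26% of Cinder, so Aditi controls Cinder.
Kestrel and Aditi together hold 25% + 65% = 90% of Auriga, so Aditi controls Auriga.
Auriga and Cinder together hold 30% + 40% = 70% of Juniper, so Aditi controls Juniper.
Auriga holds 52% of Brightwater, so Aditi controls Brightwater.
Neither Aditi nor any entity Aditi controls holds any voting interest in Selkirk.
So Aditi does not control Selkirk.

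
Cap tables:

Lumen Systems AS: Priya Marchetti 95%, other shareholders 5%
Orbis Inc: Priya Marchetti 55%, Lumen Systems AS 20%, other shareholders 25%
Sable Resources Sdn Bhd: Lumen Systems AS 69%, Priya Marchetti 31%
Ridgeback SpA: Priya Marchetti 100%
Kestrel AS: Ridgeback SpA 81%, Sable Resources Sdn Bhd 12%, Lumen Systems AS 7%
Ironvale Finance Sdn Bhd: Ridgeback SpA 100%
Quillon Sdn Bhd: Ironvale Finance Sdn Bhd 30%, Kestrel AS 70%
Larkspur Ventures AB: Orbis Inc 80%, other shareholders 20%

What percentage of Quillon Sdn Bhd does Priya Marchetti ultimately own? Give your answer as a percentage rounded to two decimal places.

Priya reaches Quillon along 5 paths.
Via Ridgeback → Ironvale: 100% × 100% × 30% = 30%.
Via Ridgeback → Kestrel: 100% × 81% × 70% = 56.7%.
Via Lumen → Sable → Kestrel: 95% × 69% × 12% × 70% = 5.5062%.
Via Sable → Kestrel: 31% × 12% × 70% = 2.604%.
Via Lumen → Kestrel: 95% × 7% × 70% = 4.655%.
Total: 30% + 56.7% + 5.5062% + 2.604% + 4.655% = 99.4652%.
Rounded: 99.47%.

99.47%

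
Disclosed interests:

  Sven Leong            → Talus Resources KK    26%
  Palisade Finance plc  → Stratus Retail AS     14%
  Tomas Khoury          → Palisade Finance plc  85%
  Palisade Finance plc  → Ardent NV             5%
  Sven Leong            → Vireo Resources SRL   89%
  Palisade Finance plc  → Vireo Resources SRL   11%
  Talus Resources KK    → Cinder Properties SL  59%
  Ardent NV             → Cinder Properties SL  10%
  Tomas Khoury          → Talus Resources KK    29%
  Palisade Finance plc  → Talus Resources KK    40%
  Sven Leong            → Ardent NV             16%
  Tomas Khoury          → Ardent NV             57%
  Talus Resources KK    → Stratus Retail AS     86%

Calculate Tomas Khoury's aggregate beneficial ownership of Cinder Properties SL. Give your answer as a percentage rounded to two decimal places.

43.30%

Tomas reaches Cinder along 4 paths.
Via Palisade → Ardent: 85% × 5% × 10% = 0.425%.
Via Ardent: 57% × 10% = 5.7%.
Via Talus: 29% × 59% = 17.11%.
Via Palisade → Talus: 85% × 40% × 59% = 20.06%.
Total: 0.425% + 5.7% + 17.11% + 20.06% = 43.295%.
Rounded: 43.30%.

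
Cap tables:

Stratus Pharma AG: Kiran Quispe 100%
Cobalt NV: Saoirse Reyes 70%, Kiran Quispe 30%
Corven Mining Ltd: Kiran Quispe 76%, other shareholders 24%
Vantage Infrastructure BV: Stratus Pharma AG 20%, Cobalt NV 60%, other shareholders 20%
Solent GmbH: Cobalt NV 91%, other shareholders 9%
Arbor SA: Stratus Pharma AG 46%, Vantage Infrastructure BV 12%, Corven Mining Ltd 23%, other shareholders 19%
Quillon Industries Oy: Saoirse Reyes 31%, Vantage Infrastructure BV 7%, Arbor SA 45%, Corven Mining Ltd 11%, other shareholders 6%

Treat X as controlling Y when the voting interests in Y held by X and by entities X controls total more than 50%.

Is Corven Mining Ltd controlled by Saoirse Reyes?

No

Saoirse holds 70% of Cobalt, so Saoirse controls Cobalt.
Cobalt holds 60% of Vantage, so Saoirse controls Vantage.
Cobalt holds 91% of Solent, so Saoirse controls Solent.
Neither Saoirse nor any entity Saoirse controls holds any voting interest in Corven.
So Saoirse does not control Corven.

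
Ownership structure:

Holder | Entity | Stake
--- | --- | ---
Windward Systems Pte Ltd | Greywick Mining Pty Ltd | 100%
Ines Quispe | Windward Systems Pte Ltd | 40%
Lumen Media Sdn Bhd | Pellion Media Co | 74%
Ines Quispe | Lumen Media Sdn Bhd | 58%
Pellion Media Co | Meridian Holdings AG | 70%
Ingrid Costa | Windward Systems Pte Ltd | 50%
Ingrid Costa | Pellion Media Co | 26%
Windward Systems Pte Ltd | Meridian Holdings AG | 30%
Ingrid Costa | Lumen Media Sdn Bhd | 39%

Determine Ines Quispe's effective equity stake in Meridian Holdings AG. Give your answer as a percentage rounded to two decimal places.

42.04%

Ines reaches Meridian along 2 paths.
Via Windward: 40% × 30% = 12%.
Via Lumen → Pellion: 58% × 74% × 70% = 30.044%.
Total: 12% + 30.044% = 42.044%.
Rounded: 42.04%.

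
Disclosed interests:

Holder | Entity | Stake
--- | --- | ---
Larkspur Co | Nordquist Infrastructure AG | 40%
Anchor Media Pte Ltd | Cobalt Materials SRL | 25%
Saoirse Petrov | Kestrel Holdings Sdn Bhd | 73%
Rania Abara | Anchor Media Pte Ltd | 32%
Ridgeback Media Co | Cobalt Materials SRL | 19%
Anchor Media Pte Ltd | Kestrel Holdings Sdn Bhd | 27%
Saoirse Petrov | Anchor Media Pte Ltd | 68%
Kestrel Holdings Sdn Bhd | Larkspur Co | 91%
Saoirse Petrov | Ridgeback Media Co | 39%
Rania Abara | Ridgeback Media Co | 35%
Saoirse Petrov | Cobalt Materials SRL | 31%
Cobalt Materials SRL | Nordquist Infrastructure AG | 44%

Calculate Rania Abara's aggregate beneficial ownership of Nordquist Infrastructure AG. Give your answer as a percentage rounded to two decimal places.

Rania reaches Nordquist along 3 paths.
Via Anchor → Kestrel → Larkspur: 32% × 27% × 91% × 40% = 3.14496%.
Via Ridgeback → Cobalt: 35% × 19% × 44% = 2.926%.
Via Anchor → Cobalt: 32% × 25% × 44% = 3.52%.
Total: 3.14496% + 2.926% + 3.52% = 9.59096%.
Rounded: 9.59%.

9.59%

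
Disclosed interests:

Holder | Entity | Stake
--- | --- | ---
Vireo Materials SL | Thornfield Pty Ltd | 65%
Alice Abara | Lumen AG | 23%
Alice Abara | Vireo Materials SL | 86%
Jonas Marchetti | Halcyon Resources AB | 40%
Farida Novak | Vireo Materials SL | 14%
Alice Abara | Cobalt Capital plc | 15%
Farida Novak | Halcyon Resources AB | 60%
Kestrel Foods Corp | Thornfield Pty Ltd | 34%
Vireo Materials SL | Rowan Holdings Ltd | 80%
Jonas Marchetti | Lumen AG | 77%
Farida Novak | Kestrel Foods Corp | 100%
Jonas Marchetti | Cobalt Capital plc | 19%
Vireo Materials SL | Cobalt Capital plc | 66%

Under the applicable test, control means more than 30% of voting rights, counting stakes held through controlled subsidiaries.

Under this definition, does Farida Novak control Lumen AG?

Farida holds 100% of Kestrel, so Farida controls Kestrel.
Kestrel holds 34% of Thornfield, so Farida controls Thornfield.
Farida holds 60% of Halcyon, so Farida controls Halcyon.
Neither Farida nor any entity Farida controls holds any voting interest in Lumen.
So Farida does not control Lumen.

No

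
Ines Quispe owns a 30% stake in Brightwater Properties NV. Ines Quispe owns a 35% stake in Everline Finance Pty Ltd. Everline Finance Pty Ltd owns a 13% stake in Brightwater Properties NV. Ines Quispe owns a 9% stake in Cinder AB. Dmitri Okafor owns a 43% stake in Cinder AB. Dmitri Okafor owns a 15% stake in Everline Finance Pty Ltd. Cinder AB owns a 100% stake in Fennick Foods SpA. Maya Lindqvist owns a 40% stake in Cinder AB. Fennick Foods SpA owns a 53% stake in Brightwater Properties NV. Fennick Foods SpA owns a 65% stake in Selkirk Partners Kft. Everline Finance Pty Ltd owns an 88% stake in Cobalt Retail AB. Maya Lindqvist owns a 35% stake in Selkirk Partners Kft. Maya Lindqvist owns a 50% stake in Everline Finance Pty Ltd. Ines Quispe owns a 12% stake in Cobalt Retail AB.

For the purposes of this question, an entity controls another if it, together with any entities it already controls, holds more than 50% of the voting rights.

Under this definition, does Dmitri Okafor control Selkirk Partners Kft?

No

Dmitri's largest direct stake is 43% in Cinder, which does not meet the threshold, so Dmitri controls no company.
Neither Dmitri nor any entity Dmitri controls holds any voting interest in Selkirk.
So Dmitri does not control Selkirk.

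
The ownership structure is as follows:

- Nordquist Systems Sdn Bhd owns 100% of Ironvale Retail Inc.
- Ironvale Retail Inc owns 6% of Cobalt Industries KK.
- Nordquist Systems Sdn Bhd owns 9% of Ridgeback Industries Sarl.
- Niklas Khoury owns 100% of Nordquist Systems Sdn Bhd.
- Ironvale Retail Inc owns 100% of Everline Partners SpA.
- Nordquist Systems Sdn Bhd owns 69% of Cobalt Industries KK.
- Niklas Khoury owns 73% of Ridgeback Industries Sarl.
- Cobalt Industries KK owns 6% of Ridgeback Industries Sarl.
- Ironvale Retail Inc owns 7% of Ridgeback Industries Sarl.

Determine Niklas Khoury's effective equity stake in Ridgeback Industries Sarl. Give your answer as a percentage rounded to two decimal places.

93.50%

Niklas reaches Ridgeback along 5 paths.
Via Nordquist → Ironvale: 100% × 100% × 7% = 7%.
Direct stake: 73% = 73%.
Via Nordquist → Cobalt: 100% × 69% × 6% = 4.14%.
Via Nordquist → Ironvale → Cobalt: 100% × 100% × 6% × 6% = 0.36%.
Via Nordquist: 100% × 9% = 9%.
Total: 7% + 73% + 4.14% + 0.36% + 9% = 93.5%.
Rounded: 93.50%.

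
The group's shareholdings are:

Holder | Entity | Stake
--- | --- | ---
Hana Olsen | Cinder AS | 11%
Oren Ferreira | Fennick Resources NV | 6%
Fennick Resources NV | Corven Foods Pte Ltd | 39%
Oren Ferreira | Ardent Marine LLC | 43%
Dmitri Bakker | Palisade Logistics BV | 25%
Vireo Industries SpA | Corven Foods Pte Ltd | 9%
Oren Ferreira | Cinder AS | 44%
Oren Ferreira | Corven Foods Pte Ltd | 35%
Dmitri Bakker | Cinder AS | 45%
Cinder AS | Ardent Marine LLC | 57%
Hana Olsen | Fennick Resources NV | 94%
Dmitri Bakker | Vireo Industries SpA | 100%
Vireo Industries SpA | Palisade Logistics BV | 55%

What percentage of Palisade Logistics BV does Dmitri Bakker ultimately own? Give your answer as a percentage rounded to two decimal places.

80.00%

Dmitri reaches Palisade along 2 paths.
Direct stake: 25% = 25%.
Via Vireo: 100% × 55% = 55%.
Total: 25% + 55% = 80%.
Rounded: 80.00%.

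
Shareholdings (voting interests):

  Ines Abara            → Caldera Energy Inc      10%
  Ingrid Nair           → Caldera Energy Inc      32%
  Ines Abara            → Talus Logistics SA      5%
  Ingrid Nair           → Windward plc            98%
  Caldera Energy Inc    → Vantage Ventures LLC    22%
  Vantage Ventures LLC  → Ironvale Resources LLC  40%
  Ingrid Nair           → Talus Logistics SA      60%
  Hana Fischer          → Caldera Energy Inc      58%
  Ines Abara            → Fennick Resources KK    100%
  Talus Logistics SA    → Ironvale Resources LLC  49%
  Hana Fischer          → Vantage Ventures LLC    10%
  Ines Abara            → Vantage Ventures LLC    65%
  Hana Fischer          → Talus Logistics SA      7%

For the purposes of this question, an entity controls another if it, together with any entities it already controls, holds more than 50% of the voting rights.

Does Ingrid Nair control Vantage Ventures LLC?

Ingrid holds 60% of Talus, so Ingrid controls Talus.
Ingrid holds 98% of Windward, so Ingrid controls Windward.
Neither Ingrid nor any entity Ingrid controls holds any voting interest in Vantage.
So Ingrid does not control Vantage.

No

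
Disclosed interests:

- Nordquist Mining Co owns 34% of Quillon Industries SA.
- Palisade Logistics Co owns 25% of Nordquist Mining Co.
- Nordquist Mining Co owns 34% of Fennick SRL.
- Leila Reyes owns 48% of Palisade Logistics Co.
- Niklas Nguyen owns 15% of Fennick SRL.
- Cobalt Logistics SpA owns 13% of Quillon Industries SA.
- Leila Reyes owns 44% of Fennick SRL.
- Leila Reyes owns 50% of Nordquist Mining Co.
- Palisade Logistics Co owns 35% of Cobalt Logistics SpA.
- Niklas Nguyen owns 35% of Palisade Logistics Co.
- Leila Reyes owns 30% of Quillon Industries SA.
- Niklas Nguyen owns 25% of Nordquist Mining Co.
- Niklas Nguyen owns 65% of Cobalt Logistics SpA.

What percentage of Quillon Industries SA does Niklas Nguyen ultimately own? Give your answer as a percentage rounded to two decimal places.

21.52%

Niklas reaches Quillon along 4 paths.
Via Palisade → Nordquist: 35% × 25% × 34% = 2.975%.
Via Nordquist: 25% × 34% = 8.5%.
Via Palisade → Cobalt: 35% × 35% × 13% = 1.5925%.
Via Cobalt: 65% × 13% = 8.45%.
Total: 2.975% + 8.5% + 1.5925% + 8.45% = 21.5175%.
Rounded: 21.52%.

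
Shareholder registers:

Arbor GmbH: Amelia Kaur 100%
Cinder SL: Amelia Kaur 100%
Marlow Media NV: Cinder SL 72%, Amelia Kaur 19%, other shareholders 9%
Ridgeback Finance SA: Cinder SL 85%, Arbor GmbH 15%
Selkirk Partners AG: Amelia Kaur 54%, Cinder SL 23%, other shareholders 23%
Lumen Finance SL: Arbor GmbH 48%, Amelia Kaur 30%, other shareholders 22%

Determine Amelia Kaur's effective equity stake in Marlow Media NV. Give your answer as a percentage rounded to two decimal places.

Amelia reaches Marlow along 2 paths.
Via Cinder: 100% × 72% = 72%.
Direct stake: 19% = 19%.
Total: 72% + 19% = 91%.
Rounded: 91.00%.

91.00%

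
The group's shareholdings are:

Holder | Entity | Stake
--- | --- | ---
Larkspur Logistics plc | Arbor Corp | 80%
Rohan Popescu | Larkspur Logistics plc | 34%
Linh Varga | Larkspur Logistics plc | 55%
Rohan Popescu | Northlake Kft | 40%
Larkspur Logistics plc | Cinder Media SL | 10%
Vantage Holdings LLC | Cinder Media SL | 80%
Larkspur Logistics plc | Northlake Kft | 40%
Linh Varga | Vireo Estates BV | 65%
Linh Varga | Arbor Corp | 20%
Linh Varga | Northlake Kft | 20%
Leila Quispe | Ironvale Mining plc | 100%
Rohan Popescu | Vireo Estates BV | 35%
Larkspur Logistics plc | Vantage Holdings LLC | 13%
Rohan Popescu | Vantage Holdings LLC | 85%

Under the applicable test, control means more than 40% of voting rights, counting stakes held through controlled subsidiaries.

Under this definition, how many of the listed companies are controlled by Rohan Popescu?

Rohan holds 85% of Vantage, so Rohan controls Vantage.
Vantage holds 80% of Cinder, so Rohan controls Cinder.
No other company's threshold is met.
Rohan controls 2 companies.

2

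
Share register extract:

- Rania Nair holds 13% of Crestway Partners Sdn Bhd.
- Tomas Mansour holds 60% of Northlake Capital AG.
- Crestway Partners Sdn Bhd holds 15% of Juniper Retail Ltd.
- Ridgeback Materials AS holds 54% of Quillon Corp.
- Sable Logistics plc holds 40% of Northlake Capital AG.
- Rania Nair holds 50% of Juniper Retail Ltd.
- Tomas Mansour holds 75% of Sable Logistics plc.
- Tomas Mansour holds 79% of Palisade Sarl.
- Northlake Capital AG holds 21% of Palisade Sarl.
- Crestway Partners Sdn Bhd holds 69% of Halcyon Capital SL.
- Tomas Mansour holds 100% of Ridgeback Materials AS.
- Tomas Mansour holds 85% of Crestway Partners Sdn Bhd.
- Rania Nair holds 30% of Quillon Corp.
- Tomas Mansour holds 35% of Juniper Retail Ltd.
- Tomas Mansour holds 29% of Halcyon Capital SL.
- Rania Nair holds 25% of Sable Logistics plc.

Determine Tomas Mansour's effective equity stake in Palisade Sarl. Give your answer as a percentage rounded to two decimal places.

97.90%

Tomas reaches Palisade along 3 paths.
Direct stake: 79% = 79%.
Via Sable → Northlake: 75% × 40% × 21% = 6.3%.
Via Northlake: 60% × 21% = 12.6%.
Total: 79% + 6.3% + 12.6% = 97.9%.
Rounded: 97.90%.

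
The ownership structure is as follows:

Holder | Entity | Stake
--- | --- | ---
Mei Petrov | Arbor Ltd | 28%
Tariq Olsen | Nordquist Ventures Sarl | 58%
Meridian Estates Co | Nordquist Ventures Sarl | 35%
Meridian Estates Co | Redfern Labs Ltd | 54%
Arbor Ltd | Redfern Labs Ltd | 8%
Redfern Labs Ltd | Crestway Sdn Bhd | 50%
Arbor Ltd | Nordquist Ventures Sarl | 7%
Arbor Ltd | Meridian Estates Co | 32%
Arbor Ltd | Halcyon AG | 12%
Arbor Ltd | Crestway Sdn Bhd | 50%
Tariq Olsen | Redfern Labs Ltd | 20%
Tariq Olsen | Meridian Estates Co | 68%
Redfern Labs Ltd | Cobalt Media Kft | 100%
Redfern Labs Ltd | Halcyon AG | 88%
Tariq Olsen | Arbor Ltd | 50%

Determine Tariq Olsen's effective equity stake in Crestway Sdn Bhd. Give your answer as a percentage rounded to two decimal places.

Tariq reaches Crestway along 5 paths.
Via Arbor → Redfern: 50% × 8% × 50% = 2%.
Via Redfern: 20% × 50% = 10%.
Via Meridian → Redfern: 68% × 54% × 50% = 18.36%.
Via Arbor → Meridian → Redfern: 50% × 32% × 54% × 50% = 4.32%.
Via Arbor: 50% × 50% = 25%.
Total: 2% + 10% + 18.36% + 4.32% + 25% = 59.68%.

59.68%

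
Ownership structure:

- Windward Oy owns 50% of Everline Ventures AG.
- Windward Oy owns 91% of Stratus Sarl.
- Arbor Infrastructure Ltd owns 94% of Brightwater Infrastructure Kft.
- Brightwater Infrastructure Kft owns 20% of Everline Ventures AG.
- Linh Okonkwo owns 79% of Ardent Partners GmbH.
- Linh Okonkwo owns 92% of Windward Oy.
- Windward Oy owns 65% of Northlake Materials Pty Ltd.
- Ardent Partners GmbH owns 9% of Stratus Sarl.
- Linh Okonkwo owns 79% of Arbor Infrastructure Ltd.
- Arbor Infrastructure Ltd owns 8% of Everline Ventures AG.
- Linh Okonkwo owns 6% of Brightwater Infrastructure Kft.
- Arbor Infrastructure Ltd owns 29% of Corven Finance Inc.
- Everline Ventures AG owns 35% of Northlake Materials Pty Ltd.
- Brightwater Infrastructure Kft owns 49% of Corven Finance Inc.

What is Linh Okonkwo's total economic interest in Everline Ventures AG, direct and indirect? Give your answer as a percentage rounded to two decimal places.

68.37%

Linh reaches Everline along 4 paths.
Via Windward: 92% × 50% = 46%.
Via Arbor → Brightwater: 79% × 94% × 20% = 14.852%.
Via Brightwater: 6% × 20% = 1.2%.
Via Arbor: 79% × 8% = 6.32%.
Total: 46% + 14.852% + 1.2% + 6.32% = 68.372%.
Rounded: 68.37%.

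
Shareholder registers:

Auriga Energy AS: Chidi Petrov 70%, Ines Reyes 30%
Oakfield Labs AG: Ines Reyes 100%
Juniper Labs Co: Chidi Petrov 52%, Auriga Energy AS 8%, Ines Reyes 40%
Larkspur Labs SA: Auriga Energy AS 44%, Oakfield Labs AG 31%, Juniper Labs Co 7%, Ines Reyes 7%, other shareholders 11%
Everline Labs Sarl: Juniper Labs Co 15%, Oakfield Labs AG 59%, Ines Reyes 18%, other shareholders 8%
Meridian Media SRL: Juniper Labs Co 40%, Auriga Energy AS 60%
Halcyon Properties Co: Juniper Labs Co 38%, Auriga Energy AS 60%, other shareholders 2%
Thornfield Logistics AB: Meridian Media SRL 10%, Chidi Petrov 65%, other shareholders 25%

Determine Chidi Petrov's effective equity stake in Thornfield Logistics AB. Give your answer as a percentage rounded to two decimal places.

71.50%

Chidi reaches Thornfield along 4 paths.
Via Juniper → Meridian: 52% × 40% × 10% = 2.08%.
Via Auriga → Juniper → Meridian: 70% × 8% × 40% × 10% = 0.224%.
Via Auriga → Meridian: 70% × 60% × 10% = 4.2%.
Direct stake: 65% = 65%.
Total: 2.08% + 0.224% + 4.2% + 65% = 71.504%.
Rounded: 71.50%.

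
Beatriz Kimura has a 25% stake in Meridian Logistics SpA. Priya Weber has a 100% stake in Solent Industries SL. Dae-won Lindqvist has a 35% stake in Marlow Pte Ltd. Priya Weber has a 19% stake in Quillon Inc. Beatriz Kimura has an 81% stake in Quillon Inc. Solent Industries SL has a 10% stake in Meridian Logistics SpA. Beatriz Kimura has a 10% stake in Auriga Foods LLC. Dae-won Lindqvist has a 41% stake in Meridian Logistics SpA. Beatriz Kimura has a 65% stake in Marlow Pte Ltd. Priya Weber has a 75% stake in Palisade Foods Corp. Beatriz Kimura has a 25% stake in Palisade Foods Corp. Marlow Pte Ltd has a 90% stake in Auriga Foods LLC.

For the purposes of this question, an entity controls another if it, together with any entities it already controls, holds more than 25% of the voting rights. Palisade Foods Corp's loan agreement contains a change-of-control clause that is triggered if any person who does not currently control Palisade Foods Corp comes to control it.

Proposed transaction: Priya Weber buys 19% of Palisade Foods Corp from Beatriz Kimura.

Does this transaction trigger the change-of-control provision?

No

The purchase adds only to Priya's holdings (Beatriz's stake shrinks), so Priya is the only person who could newly come to control Palisade.
Priya holds 75% of Palisade, so Priya controls Palisade.
So Priya already controls Palisade before the transaction.
After the purchase, Priya's direct stake in Palisade rises to 75% + 19% = 94%, and Beatriz's stake falls to 6%.
Priya controlled Palisade already, so this is not a new person acquiring control; every other person's position is unchanged or reduced.
No new person acquires control, so the clause is not triggered.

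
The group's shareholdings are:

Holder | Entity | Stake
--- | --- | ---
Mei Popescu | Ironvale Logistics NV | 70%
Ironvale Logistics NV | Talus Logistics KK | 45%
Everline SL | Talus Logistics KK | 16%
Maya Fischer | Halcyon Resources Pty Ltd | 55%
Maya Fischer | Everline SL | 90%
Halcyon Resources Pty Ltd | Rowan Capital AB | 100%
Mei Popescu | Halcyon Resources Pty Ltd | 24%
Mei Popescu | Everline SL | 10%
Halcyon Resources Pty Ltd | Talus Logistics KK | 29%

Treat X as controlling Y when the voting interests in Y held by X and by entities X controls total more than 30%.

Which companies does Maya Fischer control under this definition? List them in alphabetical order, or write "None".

Everline SL, Halcyon Resources Pty Ltd, Rowan Capital AB, Talus Logistics KK

Maya holds 55% of Halcyon, so Maya controls Halcyon.
Maya holds 90% of Everline, so Maya controls Everline.
Halcyon holds 100% of Rowan, so Maya controls Rowan.
Halcyon and Everline together hold 29% + 16% = 45% of Talus, so Maya controls Talus.
No other company's threshold is met.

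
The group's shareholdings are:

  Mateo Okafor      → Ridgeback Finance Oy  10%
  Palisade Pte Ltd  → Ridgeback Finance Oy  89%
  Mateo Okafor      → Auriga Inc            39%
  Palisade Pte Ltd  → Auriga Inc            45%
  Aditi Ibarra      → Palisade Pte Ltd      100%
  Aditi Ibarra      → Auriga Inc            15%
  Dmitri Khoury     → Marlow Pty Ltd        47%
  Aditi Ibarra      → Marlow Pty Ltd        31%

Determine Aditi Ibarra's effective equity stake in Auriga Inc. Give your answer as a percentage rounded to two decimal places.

Aditi reaches Auriga along 2 paths.
Via Palisade: 100% × 45% = 45%.
Direct stake: 15% = 15%.
Total: 45% + 15% = 60%.
Rounded: 60.00%.

60.00%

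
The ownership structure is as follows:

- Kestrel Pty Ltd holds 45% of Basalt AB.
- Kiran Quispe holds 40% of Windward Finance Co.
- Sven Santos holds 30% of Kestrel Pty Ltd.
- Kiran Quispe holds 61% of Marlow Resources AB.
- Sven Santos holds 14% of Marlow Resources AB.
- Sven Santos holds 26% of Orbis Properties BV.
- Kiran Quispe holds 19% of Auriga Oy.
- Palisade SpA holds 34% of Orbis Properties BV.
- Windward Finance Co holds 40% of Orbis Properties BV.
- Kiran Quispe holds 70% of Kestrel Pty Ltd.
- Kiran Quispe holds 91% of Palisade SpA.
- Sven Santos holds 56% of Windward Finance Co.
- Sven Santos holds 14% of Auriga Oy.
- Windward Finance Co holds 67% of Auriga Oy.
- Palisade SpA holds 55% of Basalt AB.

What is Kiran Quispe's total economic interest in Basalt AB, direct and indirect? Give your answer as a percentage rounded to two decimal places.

81.55%

Kiran reaches Basalt along 2 paths.
Via Palisade: 91% × 55% = 50.05%.
Via Kestrel: 70% × 45% = 31.5%.
Total: 50.05% + 31.5% = 81.55%.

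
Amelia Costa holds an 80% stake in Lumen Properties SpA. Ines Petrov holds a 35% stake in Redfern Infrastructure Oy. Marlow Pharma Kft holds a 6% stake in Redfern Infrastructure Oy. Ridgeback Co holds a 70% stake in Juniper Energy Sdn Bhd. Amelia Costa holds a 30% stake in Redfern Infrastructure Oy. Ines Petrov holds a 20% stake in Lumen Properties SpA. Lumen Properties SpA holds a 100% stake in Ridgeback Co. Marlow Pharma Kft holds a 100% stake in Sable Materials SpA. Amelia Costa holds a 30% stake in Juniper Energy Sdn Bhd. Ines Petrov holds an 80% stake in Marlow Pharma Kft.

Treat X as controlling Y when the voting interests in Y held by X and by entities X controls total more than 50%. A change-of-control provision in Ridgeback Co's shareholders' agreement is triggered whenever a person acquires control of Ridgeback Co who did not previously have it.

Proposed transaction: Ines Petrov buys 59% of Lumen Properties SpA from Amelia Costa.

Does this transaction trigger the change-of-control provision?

Yes

The purchase adds only to Ines's holdings (Amelia's stake shrinks), so Ines is the only person who could newly come to control Ridgeback.
Ines holds 80% of Marlow, so Ines controls Marlow.
Marlow holds 100% of Sable, so Ines controls Sable.
Neither Ines nor any entity Ines controls holds any voting interest in Ridgeback.
So before the transaction, Ines does not control Ridgeback.
After the purchase, Ines's direct stake in Lumen rises to 20% + 59% = 79%, and Amelia's stake falls to 21%.
Ines holds 79% of Lumen, so Ines controls Lumen.
Lumen holds 100% of Ridgeback, so Ines controls Ridgeback.
Ines did not control Ridgeback before and does after, so the clause is triggered.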